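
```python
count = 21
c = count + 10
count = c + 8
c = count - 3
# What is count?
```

Trace:
`count = 21` → count = 21
`c = count + 10` → c = 31
`count = c + 8` → count = 39
`c = count - 3` → c = 36
So count = 39

Answer: 39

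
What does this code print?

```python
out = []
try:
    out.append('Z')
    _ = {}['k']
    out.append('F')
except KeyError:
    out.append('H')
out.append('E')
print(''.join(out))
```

Execution trace: 'Z' (try body) → 'H' (except KeyError) → 'E' (after the try/except). Output: ZHE

Answer: ZHE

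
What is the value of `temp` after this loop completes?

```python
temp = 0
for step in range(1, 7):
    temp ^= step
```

XOR of 1 to 6
`temp` takes the values: 0 → 1 → 3 → 0 → 4 → 1 → 7

Answer: 7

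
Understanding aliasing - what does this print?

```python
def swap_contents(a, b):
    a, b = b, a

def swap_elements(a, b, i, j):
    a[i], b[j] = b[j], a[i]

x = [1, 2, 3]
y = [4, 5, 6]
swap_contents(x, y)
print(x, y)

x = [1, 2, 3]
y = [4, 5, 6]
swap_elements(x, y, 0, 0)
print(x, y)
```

Key concept: parameter rebinding vs mutation.
Step by step:
`x = [1, 2, 3]` → x = [1, 2, 3]
`y = [4, 5, 6]` → y = [4, 5, 6]
`swap_contents(x, y)` → no visible change to tracked variables
`print(x, y)` → prints [1, 2, 3] [4, 5, 6]
`x = [1, 2, 3]` → x = [1, 2, 3]
`y = [4, 5, 6]` → y = [4, 5, 6]
`swap_elements(x, y, 0, 0)` → x = [4, 2, 3]; y = [1, 5, 6]
`print(x, y)` → prints [4, 2, 3] [1, 5, 6]

Answer:
[1, 2, 3] [4, 5, 6]
[4, 2, 3] [1, 5, 6]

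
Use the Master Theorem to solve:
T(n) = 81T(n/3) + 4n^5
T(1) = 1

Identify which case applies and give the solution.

a=81, b=3, f(n)=4n^5. log_3(81) = 4. Since c=5 > 4 and the regularity condition holds (81(n/3)^5 = (81/3^5)n^5 with 81/3^5 < 1), Case 3 applies: T(n) = Θ(f(n)) = O(n^5).

Answer: O(n^5) - Case 3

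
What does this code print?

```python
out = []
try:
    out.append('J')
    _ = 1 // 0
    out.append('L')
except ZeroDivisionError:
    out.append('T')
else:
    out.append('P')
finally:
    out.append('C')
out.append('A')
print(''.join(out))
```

Execution trace: 'J' (try body) → 'T' (except ZeroDivisionError) → 'C' (finally) → 'A' (after the try/except). Output: JTCA

Answer: JTCA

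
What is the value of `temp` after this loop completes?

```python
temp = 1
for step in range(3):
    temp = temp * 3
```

Multiply by 3, 3 times: 1 * 3^3 = 27
`temp` takes the values: 1 → 3 → 9 → 27

Answer: 27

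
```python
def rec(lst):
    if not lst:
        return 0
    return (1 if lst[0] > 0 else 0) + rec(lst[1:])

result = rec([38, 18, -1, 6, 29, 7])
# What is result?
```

Count of positive elements in [38, 18, -1, 6, 29, 7] = 5

Answer: 5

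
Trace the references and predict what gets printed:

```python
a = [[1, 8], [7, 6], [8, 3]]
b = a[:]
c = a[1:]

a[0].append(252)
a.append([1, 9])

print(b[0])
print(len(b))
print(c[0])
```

Key concept: slice with nested mutation.
Step by step:
`a = [[1, 8], [7, 6], [8, 3]]` → a = [[1, 8], [7, 6], [8, 3]]
`b = a[:]` → b = [[1, 8], [7, 6], [8, 3]]
`c = a[1:]` → c = [[7, 6], [8, 3]]
`a[0].append(252)` → a = [[1, 8, 252], [7, 6], [8, 3]]; b = [[1, 8, 252], [7, 6], [8, 3]]
`a.append([1, 9])` → a = [[1, 8, 252], [7, 6], [8, 3], [1, 9]]
`print(b[0])` → prints [1, 8, 252]
`print(len(b))` → prints 3
`print(c[0])` → prints [7, 6]

Answer:
[1, 8, 252]
3
[7, 6]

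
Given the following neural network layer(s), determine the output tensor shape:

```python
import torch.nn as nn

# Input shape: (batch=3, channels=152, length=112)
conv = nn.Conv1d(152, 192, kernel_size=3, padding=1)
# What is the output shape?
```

Input: (3, 152, 112) -> Output: (3, 192, 112)

Answer: (3, 192, 112)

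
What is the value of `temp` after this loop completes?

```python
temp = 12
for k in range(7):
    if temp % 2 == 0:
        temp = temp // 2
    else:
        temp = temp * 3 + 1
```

Collatz-style transformation from 12
`temp` takes the values: 12 → 6 → 3 → 10 → 5 → 16 → 8 → 4

Answer: 4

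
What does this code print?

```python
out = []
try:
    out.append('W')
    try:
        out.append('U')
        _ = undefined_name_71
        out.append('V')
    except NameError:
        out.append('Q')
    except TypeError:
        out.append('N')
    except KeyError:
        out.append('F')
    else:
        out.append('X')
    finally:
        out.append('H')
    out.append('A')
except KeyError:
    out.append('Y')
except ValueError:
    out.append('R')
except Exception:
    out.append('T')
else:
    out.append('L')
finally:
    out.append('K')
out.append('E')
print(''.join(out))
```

Execution trace: 'W' (try body) → 'U' (inner try body) → 'Q' (inner except NameError) → 'H' (inner finally) → 'A' (try body, no exception) → 'L' (else) → 'K' (finally) → 'E' (after the try/except). Output: WUQHALKE

Answer: WUQHALKE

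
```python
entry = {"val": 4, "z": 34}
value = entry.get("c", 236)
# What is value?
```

Trace:
`entry = {"val": 4, "z": 34}` → entry = {'val': 4, 'z': 34}
`value = entry.get("c", 236)` → value = 236
So value = 236

Answer: 236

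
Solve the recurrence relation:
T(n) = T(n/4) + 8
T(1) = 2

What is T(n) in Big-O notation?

Each step divides n by 4 and adds 8. After log_4(n) steps we reach T(1)=2. So T(n) = 8·log_4(n) + 2 = O(log n).

Answer: O(log n)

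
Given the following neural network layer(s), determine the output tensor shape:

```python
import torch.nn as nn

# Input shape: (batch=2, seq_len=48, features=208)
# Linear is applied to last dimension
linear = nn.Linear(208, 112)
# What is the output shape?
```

Input: (2, 48, 208) -> Output: (2, 48, 112)

Answer: (2, 48, 112)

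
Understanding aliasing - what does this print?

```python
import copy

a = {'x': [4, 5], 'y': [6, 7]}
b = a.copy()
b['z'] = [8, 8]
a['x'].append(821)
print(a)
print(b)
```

Key concept: shallow copy of dict with mutable values.
Step by step:
`a = {'x': [4, 5], 'y': [6, 7]}` → a = {'x': [4, 5], 'y': [6, 7]}
`b = a.copy()` → b = {'x': [4, 5], 'y': [6, 7]}
`b['z'] = [8, 8]` → b = {'x': [4, 5], 'y': [6, 7], 'z': [8, 8]}
`a['x'].append(821)` → a = {'x': [4, 5, 821], 'y': [6, 7]}; b = {'x': [4, 5, 821], 'y': [6, 7], 'z': [8, 8]}
`print(a)` → prints {'x': [4, 5, 821], 'y': [6, 7]}
`print(b)` → prints {'x': [4, 5, 821], 'y': [6, 7], 'z': [8, 8]}

Answer:
{'x': [4, 5, 821], 'y': [6, 7]}
{'x': [4, 5, 821], 'y': [6, 7], 'z': [8, 8]}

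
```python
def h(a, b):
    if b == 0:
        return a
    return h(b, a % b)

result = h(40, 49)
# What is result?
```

h(40, 49) -> h(49, 40) -> h(40, 9) -> h(9, 4) -> h(4, 1) -> h(1, 0) -> 1

Answer: 1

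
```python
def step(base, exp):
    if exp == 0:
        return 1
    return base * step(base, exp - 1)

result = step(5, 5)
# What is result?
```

step(5, 5) = 5 * 5 * 5 * 5 * 5 = 3125

Answer: 3125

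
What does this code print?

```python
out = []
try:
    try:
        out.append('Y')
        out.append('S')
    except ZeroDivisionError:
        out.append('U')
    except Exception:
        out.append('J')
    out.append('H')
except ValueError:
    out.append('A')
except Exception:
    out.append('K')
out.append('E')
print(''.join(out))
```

Execution trace: 'Y' (inner try body) → 'S' (inner try body, no exception) → 'H' (try body, no exception) → 'E' (after the try/except). Output: YSHE

Answer: YSHE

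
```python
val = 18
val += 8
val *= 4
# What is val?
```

Trace:
`val = 18` → val = 18
`val += 8` → val = 26
`val *= 4` → val = 104
So val = 104

Answer: 104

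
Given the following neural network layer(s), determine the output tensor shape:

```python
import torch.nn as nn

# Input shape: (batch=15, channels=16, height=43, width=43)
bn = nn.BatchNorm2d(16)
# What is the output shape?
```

Input: (15, 16, 43, 43) -> Output: (15, 16, 43, 43)

Answer: (15, 16, 43, 43)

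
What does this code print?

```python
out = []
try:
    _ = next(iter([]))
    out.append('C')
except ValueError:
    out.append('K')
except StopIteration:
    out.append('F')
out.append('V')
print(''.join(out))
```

Execution trace: 'F' (except StopIteration) → 'V' (after the try/except). Output: FV

Answer: FV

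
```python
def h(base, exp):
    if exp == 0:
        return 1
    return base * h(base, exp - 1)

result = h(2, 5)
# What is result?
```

h(2, 5) = 2 * 2 * 2 * 2 * 2 = 32

Answer: 32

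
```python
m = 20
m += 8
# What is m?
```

Trace:
`m = 20` → m = 20
`m += 8` → m = 28
So m = 28

Answer: 28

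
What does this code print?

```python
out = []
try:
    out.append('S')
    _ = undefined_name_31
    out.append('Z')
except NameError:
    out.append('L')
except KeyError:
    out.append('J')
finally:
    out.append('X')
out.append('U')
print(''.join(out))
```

Execution trace: 'S' (try body) → 'L' (except NameError) → 'X' (finally) → 'U' (after the try/except). Output: SLXU

Answer: SLXU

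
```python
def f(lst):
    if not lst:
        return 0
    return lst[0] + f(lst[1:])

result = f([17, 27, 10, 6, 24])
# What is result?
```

17 + 27 + 10 + 6 + 24 + 0 = 84

Answer: 84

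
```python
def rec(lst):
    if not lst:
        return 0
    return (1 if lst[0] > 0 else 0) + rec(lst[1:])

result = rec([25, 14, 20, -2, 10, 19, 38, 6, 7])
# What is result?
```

Count of positive elements in [25, 14, 20, -2, 10, 19, 38, 6, 7] = 8

Answer: 8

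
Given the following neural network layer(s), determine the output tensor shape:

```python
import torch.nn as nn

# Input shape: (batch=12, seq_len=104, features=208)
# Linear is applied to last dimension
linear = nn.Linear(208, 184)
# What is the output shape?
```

Input: (12, 104, 208) -> Output: (12, 104, 184)

Answer: (12, 104, 184)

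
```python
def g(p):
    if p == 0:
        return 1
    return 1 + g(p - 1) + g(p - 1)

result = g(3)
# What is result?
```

g(p) = 1 + 2·g(p-1), g(0)=1. Closed form: (1+1)·2^3 - 1 = 15.

Answer: 15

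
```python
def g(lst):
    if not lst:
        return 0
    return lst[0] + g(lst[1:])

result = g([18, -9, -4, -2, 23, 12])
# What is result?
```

18 + (-9) + (-4) + (-2) + 23 + 12 + 0 = 38

Answer: 38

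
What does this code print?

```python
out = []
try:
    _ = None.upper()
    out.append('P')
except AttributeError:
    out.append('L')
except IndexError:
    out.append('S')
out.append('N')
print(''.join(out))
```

Execution trace: 'L' (except AttributeError) → 'N' (after the try/except). Output: LN

Answer: LN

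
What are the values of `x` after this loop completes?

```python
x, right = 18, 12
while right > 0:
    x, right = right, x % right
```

GCD of 18 and 12
`x` takes the values: 18 → 12 → 6

Answer: 6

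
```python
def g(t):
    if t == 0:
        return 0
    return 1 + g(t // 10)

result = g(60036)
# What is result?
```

Count of digits of 60036: 5

Answer: 5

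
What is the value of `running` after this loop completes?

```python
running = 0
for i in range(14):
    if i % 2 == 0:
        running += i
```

Sum of even numbers 0 to 13
`running` takes the values: 0 → 2 → 6 → 12 → 20 → 30 → 42

Answer: 42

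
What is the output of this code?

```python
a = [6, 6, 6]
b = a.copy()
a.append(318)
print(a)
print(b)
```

Key concept: list.copy() creates independent copy.
Step by step:
`a = [6, 6, 6]` → a = [6, 6, 6]
`b = a.copy()` → b = [6, 6, 6]
`a.append(318)` → a = [6, 6, 6, 318]
`print(a)` → prints [6, 6, 6, 318]
`print(b)` → prints [6, 6, 6]

Answer:
[6, 6, 6, 318]
[6, 6, 6]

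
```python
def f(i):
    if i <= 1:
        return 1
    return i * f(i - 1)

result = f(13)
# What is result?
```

f(13) = 13 * 12 * 11 * 10 * 9 * 8 * 7 * 6 * 5 * 4 * 3 * 2 * 1 = 6227020800

Answer: 6227020800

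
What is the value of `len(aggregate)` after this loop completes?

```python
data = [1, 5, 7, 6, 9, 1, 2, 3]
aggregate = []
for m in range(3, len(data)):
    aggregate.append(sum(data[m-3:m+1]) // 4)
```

Number of 4-element averages
`aggregate` takes the values: [] → [4] → [4, 6] → [4, 6, 5] → [4, 6, 5, 4] → [4, 6, 5, 4, 3]
So `len(aggregate)` = 5

Answer: 5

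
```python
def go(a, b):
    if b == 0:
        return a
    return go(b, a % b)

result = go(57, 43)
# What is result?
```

go(57, 43) -> go(43, 14) -> go(14, 1) -> go(1, 0) -> 1

Answer: 1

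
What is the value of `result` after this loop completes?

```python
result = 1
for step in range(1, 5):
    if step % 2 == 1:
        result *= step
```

Product of odd numbers 1 to 4
`result` takes the values: 1 → 3

Answer: 3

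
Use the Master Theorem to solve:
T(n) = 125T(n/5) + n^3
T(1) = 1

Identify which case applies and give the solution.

a=125, b=5, f(n)=n^3. log_5(125) = 3. Since c=3 = 3, Case 2 applies: T(n) = Θ(n^log_b(a) · log n) = O(n^3 log n).

Answer: O(n^3 log n) - Case 2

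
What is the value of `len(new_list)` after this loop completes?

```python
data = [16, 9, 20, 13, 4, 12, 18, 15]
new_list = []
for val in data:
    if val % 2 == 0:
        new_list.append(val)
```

Count even numbers in [16, 9, 20, 13, 4, 12, 18, 15]
`new_list` takes the values: [] → [16] → [16, 20] → [16, 20, 4] → [16, 20, 4, 12] → [16, 20, 4, 12, 18]
So `len(new_list)` = 5

Answer: 5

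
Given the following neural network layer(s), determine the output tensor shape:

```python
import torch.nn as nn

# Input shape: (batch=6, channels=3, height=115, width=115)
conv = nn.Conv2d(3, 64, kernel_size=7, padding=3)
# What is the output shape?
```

Input: (6, 3, 115, 115) -> Output: (6, 64, 115, 115)

Answer: (6, 64, 115, 115)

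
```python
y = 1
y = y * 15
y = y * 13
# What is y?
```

Trace:
`y = 1` → y = 1
`y = y * 15` → y = 15
`y = y * 13` → y = 195
So y = 195

Answer: 195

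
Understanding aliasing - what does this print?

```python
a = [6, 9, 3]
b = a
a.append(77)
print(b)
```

Key concept: basic list aliasing.
Step by step:
`a = [6, 9, 3]` → a = [6, 9, 3]
`b = a` → b = [6, 9, 3] (same object as a)
`a.append(77)` → a = [6, 9, 3, 77] (same object as b); b = [6, 9, 3, 77] (same object as a)
`print(b)` → prints [6, 9, 3, 77]

Answer: [6, 9, 3, 77]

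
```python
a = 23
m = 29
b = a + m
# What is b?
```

Trace:
`a = 23` → a = 23
`m = 29` → m = 29
`b = a + m` → b = 52
So b = 52

Answer: 52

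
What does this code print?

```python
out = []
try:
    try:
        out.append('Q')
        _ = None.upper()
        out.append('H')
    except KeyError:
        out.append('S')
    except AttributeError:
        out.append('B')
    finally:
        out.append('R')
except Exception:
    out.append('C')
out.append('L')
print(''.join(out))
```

Execution trace: 'Q' (inner try body) → 'B' (inner except AttributeError) → 'R' (inner finally) → 'L' (after the try/except). Output: QBRL

Answer: QBRL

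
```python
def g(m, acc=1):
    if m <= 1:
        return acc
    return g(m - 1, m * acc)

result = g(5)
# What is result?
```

Accumulator trace (n, acc): (5, 1) -> (4, 5) -> (3, 20) -> (2, 60) -> (1, 120) -> return 120

Answer: 120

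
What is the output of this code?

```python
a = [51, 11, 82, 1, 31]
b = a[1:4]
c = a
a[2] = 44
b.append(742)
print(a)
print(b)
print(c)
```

Key concept: slice vs alias.
Step by step:
`a = [51, 11, 82, 1, 31]` → a = [51, 11, 82, 1, 31]
`b = a[1:4]` → b = [11, 82, 1]
`c = a` → c = [51, 11, 82, 1, 31] (same object as a)
`a[2] = 44` → a = [51, 11, 44, 1, 31] (same object as c); c = [51, 11, 44, 1, 31] (same object as a)
`b.append(742)` → b = [11, 82, 1, 742]
`print(a)` → prints [51, 11, 44, 1, 31]
`print(b)` → prints [11, 82, 1, 742]
`print(c)` → prints [51, 11, 44, 1, 31]

Answer:
[51, 11, 44, 1, 31]
[11, 82, 1, 742]
[51, 11, 44, 1, 31]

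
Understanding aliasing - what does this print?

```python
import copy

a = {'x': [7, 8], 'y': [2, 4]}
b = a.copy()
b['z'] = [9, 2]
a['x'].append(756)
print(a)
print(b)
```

Key concept: shallow copy of dict with mutable values.
Step by step:
`a = {'x': [7, 8], 'y': [2, 4]}` → a = {'x': [7, 8], 'y': [2, 4]}
`b = a.copy()` → b = {'x': [7, 8], 'y': [2, 4]}
`b['z'] = [9, 2]` → b = {'x': [7, 8], 'y': [2, 4], 'z': [9, 2]}
`a['x'].append(756)` → a = {'x': [7, 8, 756], 'y': [2, 4]}; b = {'x': [7, 8, 756], 'y': [2, 4], 'z': [9, 2]}
`print(a)` → prints {'x': [7, 8, 756], 'y': [2, 4]}
`print(b)` → prints {'x': [7, 8, 756], 'y': [2, 4], 'z': [9, 2]}

Answer:
{'x': [7, 8, 756], 'y': [2, 4]}
{'x': [7, 8, 756], 'y': [2, 4], 'z': [9, 2]}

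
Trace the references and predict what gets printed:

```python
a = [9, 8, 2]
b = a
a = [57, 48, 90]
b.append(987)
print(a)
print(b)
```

Key concept: rebinding vs mutation: a is rebound to a new list, b still points at the original.
Step by step:
`a = [9, 8, 2]` → a = [9, 8, 2]
`b = a` → b = [9, 8, 2] (same object as a)
`a = [57, 48, 90]` → a = [57, 48, 90]
`b.append(987)` → b = [9, 8, 2, 987]
`print(a)` → prints [57, 48, 90]
`print(b)` → prints [9, 8, 2, 987]

Answer:
[57, 48, 90]
[9, 8, 2, 987]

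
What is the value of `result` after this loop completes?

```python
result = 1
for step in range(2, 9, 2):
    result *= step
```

Product of even numbers 2 to 8
`result` takes the values: 1 → 2 → 8 → 48 → 384

Answer: 384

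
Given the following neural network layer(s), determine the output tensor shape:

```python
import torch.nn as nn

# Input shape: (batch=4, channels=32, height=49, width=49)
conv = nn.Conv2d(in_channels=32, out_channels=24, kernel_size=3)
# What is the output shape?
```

Input: (4, 32, 49, 49) -> Output: (4, 24, 47, 47)

Answer: (4, 24, 47, 47)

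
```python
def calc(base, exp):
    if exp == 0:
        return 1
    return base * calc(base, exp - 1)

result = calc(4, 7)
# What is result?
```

calc(4, 7) = 4 * 4 * 4 * 4 * 4 * 4 * 4 = 16384

Answer: 16384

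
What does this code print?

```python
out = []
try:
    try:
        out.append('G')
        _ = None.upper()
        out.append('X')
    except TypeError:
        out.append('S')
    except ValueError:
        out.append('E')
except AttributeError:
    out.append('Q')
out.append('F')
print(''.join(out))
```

Execution trace: 'G' (try body) → 'Q' (outer except AttributeError) → 'F' (after the try/except). Output: GQF

Answer: GQF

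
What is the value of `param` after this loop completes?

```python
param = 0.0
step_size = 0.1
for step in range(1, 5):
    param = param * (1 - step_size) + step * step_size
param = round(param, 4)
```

Moving average with lr=0.1
`param` takes the values: 0.0 → 0.1 → 0.29 → 0.561 → 0.9049

Answer: 0.9049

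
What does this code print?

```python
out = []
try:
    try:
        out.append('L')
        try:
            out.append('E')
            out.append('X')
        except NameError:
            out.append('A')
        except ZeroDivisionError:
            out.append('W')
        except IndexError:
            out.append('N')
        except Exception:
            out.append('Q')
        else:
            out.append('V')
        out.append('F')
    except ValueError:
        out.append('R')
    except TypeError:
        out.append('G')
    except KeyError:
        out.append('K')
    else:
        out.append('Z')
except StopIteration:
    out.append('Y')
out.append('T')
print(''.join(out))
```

Execution trace: 'L' (try body) → 'E' (inner try body) → 'X' (inner try body, no exception) → 'V' (inner else) → 'F' (try body, no exception) → 'Z' (else) → 'T' (after the try/except). Output: LEXVFZT

Answer: LEXVFZT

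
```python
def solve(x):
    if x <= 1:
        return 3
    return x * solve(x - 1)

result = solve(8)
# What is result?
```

solve(8) = 8 * 7 * 6 * 5 * 4 * 3 * 2 * 3 = 120960

Answer: 120960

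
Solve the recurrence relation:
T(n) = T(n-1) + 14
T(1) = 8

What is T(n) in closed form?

Unrolling: T(n) = T(1) + 14·(n-1) = 8 + 14(n-1) = 14n - 6.

Answer: T(n) = 14n - 6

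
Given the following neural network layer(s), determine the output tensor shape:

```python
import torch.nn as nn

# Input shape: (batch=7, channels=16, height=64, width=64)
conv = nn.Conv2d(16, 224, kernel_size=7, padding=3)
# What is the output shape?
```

Input: (7, 16, 64, 64) -> Output: (7, 224, 64, 64)

Answer: (7, 224, 64, 64)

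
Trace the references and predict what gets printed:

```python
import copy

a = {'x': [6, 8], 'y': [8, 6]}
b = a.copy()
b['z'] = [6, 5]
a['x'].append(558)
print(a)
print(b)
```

Key concept: shallow copy of dict with mutable values.
Step by step:
`a = {'x': [6, 8], 'y': [8, 6]}` → a = {'x': [6, 8], 'y': [8, 6]}
`b = a.copy()` → b = {'x': [6, 8], 'y': [8, 6]}
`b['z'] = [6, 5]` → b = {'x': [6, 8], 'y': [8, 6], 'z': [6, 5]}
`a['x'].append(558)` → a = {'x': [6, 8, 558], 'y': [8, 6]}; b = {'x': [6, 8, 558], 'y': [8, 6], 'z': [6, 5]}
`print(a)` → prints {'x': [6, 8, 558], 'y': [8, 6]}
`print(b)` → prints {'x': [6, 8, 558], 'y': [8, 6], 'z': [6, 5]}

Answer:
{'x': [6, 8, 558], 'y': [8, 6]}
{'x': [6, 8, 558], 'y': [8, 6], 'z': [6, 5]}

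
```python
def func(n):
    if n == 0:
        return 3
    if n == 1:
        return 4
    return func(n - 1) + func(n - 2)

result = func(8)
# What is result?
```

Build up from base cases: func(0)=3, func(1)=4, func(2)=7, func(3)=11, func(4)=18, func(5)=29, func(6)=47, ..., func(8)=123

Answer: 123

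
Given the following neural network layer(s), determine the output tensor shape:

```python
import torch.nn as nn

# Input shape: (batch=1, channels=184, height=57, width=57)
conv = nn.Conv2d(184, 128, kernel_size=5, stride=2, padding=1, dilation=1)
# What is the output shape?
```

Input: (1, 184, 57, 57) -> Output: (1, 128, 28, 28)

Answer: (1, 128, 28, 28)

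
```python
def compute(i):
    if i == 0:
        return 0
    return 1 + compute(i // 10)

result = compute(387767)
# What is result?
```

Count of digits of 387767: 6

Answer: 6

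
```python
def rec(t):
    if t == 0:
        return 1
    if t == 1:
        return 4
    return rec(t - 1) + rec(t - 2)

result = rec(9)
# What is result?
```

Build up from base cases: rec(0)=1, rec(1)=4, rec(2)=5, rec(3)=9, rec(4)=14, rec(5)=23, rec(6)=37, ..., rec(9)=157

Answer: 157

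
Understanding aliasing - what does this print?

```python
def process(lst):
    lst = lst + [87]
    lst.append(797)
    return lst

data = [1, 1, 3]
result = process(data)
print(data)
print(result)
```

Key concept: rebinding parameter vs mutation.
Step by step:
`data = [1, 1, 3]` → data = [1, 1, 3]
`result = process(data)` → result = [1, 1, 3, 87, 797]
`print(data)` → prints [1, 1, 3]
`print(result)` → prints [1, 1, 3, 87, 797]

Answer:
[1, 1, 3]
[1, 1, 3, 87, 797]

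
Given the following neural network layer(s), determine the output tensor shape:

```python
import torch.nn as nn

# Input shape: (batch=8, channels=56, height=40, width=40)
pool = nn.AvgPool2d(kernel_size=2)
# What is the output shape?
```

Input: (8, 56, 40, 40) -> Output: (8, 56, 20, 20)

Answer: (8, 56, 20, 20)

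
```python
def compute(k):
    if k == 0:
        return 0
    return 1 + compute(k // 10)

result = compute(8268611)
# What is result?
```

Count of digits of 8268611: 7

Answer: 7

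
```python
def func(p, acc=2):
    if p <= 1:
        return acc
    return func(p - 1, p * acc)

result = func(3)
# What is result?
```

Accumulator trace (n, acc): (3, 2) -> (2, 6) -> (1, 12) -> return 12

Answer: 12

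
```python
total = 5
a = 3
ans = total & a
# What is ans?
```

Trace:
`total = 5` → total = 5
`a = 3` → a = 3
`ans = total & a` → ans = 1
So ans = 1

Answer: 1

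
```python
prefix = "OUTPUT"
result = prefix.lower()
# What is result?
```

Trace:
`prefix = "OUTPUT"` → prefix = 'OUTPUT'
`result = prefix.lower()` → result = 'output'
So result = 'output'

Answer: 'output'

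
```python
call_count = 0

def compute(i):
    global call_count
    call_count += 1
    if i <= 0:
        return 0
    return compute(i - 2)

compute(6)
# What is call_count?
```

Linear recursion stepping by 2: 4 calls from i=6 down to ≤0.

Answer: 4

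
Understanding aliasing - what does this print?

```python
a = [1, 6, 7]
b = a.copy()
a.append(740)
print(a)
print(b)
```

Key concept: list.copy() creates independent copy.
Step by step:
`a = [1, 6, 7]` → a = [1, 6, 7]
`b = a.copy()` → b = [1, 6, 7]
`a.append(740)` → a = [1, 6, 7, 740]
`print(a)` → prints [1, 6, 7, 740]
`print(b)` → prints [1, 6, 7]

Answer:
[1, 6, 7, 740]
[1, 6, 7]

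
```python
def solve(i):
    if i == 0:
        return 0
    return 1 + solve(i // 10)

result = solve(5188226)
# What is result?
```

Count of digits of 5188226: 7

Answer: 7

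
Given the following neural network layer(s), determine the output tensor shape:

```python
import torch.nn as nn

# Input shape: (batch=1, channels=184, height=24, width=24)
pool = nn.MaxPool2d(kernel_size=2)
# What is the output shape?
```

Input: (1, 184, 24, 24) -> Output: (1, 184, 12, 12)

Answer: (1, 184, 12, 12)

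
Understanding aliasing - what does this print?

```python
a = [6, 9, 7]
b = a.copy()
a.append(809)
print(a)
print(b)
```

Key concept: list.copy() creates independent copy.
Step by step:
`a = [6, 9, 7]` → a = [6, 9, 7]
`b = a.copy()` → b = [6, 9, 7]
`a.append(809)` → a = [6, 9, 7, 809]
`print(a)` → prints [6, 9, 7, 809]
`print(b)` → prints [6, 9, 7]

Answer:
[6, 9, 7, 809]
[6, 9, 7]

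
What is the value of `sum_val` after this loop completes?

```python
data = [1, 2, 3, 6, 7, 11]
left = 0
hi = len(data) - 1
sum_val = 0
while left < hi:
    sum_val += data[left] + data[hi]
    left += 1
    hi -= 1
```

Sum of pairs from ends
`sum_val` takes the values: 0 → 12 → 21 → 30

Answer: 30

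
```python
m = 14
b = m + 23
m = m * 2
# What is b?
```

Trace:
`m = 14` → m = 14
`b = m + 23` → b = 37
`m = m * 2` → m = 28
So b = 37

Answer: 37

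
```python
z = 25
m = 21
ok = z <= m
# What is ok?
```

Trace:
`z = 25` → z = 25
`m = 21` → m = 21
`ok = z <= m` → ok = False
So ok = False

Answer: False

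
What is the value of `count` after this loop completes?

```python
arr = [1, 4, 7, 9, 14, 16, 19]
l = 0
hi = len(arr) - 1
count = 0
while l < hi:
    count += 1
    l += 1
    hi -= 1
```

Iterations until pointers meet (list length 7)
`count` takes the values: 0 → 1 → 2 → 3

Answer: 3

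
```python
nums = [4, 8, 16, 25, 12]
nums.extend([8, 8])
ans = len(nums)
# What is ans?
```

Trace:
`nums = [4, 8, 16, 25, 12]` → nums = [4, 8, 16, 25, 12]
`nums.extend([8, 8])` → nums = [4, 8, 16, 25, 12, 8, 8]
`ans = len(nums)` → ans = 7
So ans = 7

Answer: 7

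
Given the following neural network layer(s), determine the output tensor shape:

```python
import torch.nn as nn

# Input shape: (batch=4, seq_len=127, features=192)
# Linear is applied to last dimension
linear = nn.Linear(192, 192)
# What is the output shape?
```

Input: (4, 127, 192) -> Output: (4, 127, 192)

Answer: (4, 127, 192)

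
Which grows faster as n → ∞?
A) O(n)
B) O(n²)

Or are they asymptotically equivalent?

O(n) vs O(n²): Higher order terms dominate.

Answer: B) O(n²) grows faster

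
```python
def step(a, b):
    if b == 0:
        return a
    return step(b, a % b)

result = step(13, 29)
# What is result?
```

step(13, 29) -> step(29, 13) -> step(13, 3) -> step(3, 1) -> step(1, 0) -> 1

Answer: 1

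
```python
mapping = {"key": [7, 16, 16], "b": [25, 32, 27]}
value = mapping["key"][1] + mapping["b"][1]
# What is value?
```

Trace:
`mapping = {"key": [7, 16, 16], "b": [25, 32, 27]}` → mapping = {'key': [7, 16, 16], 'b': [25, 32, 27]}
`value = mapping["key"][1] + mapping["b"][1]` → value = 48
So value = 48

Answer: 48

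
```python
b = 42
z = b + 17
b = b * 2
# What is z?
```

Trace:
`b = 42` → b = 42
`z = b + 17` → z = 59
`b = b * 2` → b = 84
So z = 59

Answer: 59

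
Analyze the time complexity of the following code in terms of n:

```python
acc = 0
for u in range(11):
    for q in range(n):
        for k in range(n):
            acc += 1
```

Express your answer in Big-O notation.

Each loop level contributes: 1 × n × n. Multiplying the contributions gives O(n^2).

Answer: O(n^2)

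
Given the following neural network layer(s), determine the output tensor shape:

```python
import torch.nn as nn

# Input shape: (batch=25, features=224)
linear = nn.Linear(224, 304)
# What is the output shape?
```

Input: (25, 224) -> Output: (25, 304)

Answer: (25, 304)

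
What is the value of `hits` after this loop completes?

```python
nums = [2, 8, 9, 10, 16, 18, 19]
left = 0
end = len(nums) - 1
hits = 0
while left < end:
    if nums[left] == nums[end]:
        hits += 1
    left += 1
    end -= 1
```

Count matching pairs from ends
`hits` takes the values: 0

Answer: 0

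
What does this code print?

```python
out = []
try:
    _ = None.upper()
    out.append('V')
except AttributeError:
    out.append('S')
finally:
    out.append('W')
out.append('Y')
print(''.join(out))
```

Execution trace: 'S' (except AttributeError) → 'W' (finally) → 'Y' (after the try/except). Output: SWY

Answer: SWY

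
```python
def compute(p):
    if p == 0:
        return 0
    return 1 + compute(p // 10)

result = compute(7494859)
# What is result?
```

Count of digits of 7494859: 7

Answer: 7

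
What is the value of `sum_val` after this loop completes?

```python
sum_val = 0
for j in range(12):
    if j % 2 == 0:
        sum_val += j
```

Sum of even numbers 0 to 11
`sum_val` takes the values: 0 → 2 → 6 → 12 → 20 → 30

Answer: 30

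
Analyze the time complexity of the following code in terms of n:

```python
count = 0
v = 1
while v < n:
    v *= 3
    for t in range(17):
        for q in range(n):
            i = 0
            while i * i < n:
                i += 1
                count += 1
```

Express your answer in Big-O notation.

Each loop level contributes: log n × 1 × n × √n. Multiplying the contributions gives O(n√n log n).

Answer: O(n√n log n)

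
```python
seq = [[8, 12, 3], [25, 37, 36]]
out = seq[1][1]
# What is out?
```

Trace:
`seq = [[8, 12, 3], [25, 37, 36]]` → seq = [[8, 12, 3], [25, 37, 36]]
`out = seq[1][1]` → out = 37
So out = 37

Answer: 37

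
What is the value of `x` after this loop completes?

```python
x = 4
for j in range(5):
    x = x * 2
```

Multiply by 2, 5 times: 4 * 2^5 = 128
`x` takes the values: 4 → 8 → 16 → 32 → 64 → 128

Answer: 128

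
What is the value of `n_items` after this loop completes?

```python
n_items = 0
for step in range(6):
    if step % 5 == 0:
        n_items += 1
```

Count numbers divisible by 5 in range(6)
`n_items` takes the values: 0 → 1 → 2

Answer: 2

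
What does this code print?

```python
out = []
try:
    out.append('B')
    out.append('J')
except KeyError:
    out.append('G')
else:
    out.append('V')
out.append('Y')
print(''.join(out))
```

Execution trace: 'B' (try body) → 'J' (try body, no exception) → 'V' (else) → 'Y' (after the try/except). Output: BJVY

Answer: BJVY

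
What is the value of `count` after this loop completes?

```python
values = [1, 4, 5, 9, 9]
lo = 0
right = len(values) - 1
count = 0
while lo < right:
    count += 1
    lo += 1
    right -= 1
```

Iterations until pointers meet (list length 5)
`count` takes the values: 0 → 1 → 2

Answer: 2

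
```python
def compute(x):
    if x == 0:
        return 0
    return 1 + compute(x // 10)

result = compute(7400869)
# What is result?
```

Count of digits of 7400869: 7

Answer: 7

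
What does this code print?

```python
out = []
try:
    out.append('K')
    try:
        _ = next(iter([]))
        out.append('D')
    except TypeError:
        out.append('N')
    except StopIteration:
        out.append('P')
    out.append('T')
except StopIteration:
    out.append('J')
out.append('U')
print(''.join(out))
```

Execution trace: 'K' (try body) → 'P' (inner except StopIteration) → 'T' (try body, no exception) → 'U' (after the try/except). Output: KPTU

Answer: KPTU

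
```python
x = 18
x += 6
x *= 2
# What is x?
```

Trace:
`x = 18` → x = 18
`x += 6` → x = 24
`x *= 2` → x = 48
So x = 48

Answer: 48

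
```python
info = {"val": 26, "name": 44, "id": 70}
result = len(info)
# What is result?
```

Trace:
`info = {"val": 26, "name": 44, "id": 70}` → info = {'val': 26, 'name': 44, 'id': 70}
`result = len(info)` → result = 3
So result = 3

Answer: 3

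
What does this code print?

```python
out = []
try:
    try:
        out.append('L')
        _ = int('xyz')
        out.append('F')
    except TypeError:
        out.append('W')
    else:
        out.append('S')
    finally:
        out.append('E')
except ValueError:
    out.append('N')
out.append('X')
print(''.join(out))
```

Execution trace: 'L' (try body) → 'E' (finally) → 'N' (outer except ValueError) → 'X' (after the try/except). Output: LENX

Answer: LENX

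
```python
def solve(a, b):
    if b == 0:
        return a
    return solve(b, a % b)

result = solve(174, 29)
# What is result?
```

solve(174, 29) -> solve(29, 0) -> 29

Answer: 29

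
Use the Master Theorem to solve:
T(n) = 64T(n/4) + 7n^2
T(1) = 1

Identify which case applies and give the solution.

a=64, b=4, f(n)=7n^2. log_4(64) = 3. Since c=2 < 3, Case 1 applies: T(n) = Θ(n^log_b(a)) = O(n^3).

Answer: O(n^3) - Case 1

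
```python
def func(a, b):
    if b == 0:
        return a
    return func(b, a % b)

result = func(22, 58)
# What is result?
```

func(22, 58) -> func(58, 22) -> func(22, 14) -> func(14, 8) -> func(8, 6) -> func(6, 2) -> func(2, 0) -> 2

Answer: 2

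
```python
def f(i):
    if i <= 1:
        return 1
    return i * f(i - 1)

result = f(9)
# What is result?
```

f(9) = 9 * 8 * 7 * 6 * 5 * 4 * 3 * 2 * 1 = 362880

Answer: 362880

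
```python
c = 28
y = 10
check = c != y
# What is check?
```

Trace:
`c = 28` → c = 28
`y = 10` → y = 10
`check = c != y` → check = True
So check = True

Answer: True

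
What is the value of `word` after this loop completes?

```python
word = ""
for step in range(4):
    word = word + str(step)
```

Concatenate digits 0 to 3
`word` takes the values: "" → "0" → "01" → "012" → "0123"

Answer: "0123"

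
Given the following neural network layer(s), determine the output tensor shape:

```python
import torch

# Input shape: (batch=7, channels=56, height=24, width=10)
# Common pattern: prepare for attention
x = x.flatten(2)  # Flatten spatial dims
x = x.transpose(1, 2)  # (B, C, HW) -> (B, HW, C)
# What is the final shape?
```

Input: (7, 56, 24, 10) -> after flatten(2): (7, 56, 240) -> Output: (7, 240, 56)

Answer: (7, 240, 56)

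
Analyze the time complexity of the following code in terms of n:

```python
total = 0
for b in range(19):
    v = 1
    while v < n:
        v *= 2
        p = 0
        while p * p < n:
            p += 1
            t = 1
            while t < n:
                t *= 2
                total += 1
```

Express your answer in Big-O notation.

Each loop level contributes: 1 × log n × √n × log n. Multiplying the contributions gives O(√n log² n).

Answer: O(√n log² n)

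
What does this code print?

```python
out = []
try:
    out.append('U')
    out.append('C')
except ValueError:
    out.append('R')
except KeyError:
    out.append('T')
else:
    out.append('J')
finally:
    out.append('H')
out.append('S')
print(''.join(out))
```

Execution trace: 'U' (try body) → 'C' (try body, no exception) → 'J' (else) → 'H' (finally) → 'S' (after the try/except). Output: UCJHS

Answer: UCJHS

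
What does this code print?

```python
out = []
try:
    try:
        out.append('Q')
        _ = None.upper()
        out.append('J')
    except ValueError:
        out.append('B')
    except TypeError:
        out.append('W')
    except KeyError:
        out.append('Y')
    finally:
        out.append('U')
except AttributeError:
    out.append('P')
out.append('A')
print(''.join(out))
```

Execution trace: 'Q' (try body) → 'U' (finally) → 'P' (outer except AttributeError) → 'A' (after the try/except). Output: QUPA

Answer: QUPA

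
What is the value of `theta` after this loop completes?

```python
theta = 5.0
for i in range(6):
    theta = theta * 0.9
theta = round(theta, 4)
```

Exponential decay: 5.0 * 0.9^6
`theta` takes the values: 5.0 → 4.5 → 4.05 → 3.645 → 3.2805 → 2.95245 → 2.657205 → 2.6572

Answer: 2.6572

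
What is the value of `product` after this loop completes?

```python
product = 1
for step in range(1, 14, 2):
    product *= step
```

Product of 1, 3, 5, ... up to 13
`product` takes the values: 1 → 3 → 15 → 105 → 945 → 10395 → 135135

Answer: 135135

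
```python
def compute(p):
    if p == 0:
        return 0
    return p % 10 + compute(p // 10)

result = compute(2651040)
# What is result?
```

Sum of digits of 2651040: 0 + 4 + 0 + 1 + 5 + 6 + 2 = 18

Answer: 18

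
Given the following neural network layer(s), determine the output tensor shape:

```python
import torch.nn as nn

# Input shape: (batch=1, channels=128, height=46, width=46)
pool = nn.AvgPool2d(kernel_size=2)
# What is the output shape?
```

Input: (1, 128, 46, 46) -> Output: (1, 128, 23, 23)

Answer: (1, 128, 23, 23)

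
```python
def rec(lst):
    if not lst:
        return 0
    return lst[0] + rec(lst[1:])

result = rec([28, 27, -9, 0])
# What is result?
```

28 + 27 + (-9) + 0 + 0 = 46

Answer: 46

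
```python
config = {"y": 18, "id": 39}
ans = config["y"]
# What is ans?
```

Trace:
`config = {"y": 18, "id": 39}` → config = {'y': 18, 'id': 39}
`ans = config["y"]` → ans = 18
So ans = 18

Answer: 18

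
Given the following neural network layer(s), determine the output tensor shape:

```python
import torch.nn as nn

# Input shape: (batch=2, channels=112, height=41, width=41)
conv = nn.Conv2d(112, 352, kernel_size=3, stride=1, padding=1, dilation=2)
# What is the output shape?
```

Input: (2, 112, 41, 41) -> Output: (2, 352, 39, 39)

Answer: (2, 352, 39, 39)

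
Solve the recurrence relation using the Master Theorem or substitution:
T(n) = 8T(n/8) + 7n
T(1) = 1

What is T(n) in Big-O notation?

By Master Theorem: a=8, b=8, f(n)=7n. Since log_8(8) = 1 and f(n) = Θ(n^1), Case 2 applies. T(n) = O(n log n).

Answer: O(n log n)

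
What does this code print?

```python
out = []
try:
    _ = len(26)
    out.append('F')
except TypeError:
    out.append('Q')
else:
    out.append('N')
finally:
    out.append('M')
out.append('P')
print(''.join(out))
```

Execution trace: 'Q' (except TypeError) → 'M' (finally) → 'P' (after the try/except). Output: QMP

Answer: QMP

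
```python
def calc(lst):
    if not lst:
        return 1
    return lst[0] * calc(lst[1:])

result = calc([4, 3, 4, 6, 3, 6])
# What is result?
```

Product over [4, 3, 4, 6, 3, 6] = 4 * 3 * 4 * 6 * 3 * 6 = 5184

Answer: 5184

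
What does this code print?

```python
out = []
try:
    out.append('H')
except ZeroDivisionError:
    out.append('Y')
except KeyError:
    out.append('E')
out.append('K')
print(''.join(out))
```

Execution trace: 'H' (try body, no exception) → 'K' (after the try/except). Output: HK

Answer: HK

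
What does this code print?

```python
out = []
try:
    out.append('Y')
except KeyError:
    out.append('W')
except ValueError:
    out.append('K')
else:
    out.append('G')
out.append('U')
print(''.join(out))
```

Execution trace: 'Y' (try body, no exception) → 'G' (else) → 'U' (after the try/except). Output: YGU

Answer: YGU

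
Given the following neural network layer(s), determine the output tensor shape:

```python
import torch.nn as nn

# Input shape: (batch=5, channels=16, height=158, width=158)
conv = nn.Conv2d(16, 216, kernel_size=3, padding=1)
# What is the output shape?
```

Input: (5, 16, 158, 158) -> Output: (5, 216, 158, 158)

Answer: (5, 216, 158, 158)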